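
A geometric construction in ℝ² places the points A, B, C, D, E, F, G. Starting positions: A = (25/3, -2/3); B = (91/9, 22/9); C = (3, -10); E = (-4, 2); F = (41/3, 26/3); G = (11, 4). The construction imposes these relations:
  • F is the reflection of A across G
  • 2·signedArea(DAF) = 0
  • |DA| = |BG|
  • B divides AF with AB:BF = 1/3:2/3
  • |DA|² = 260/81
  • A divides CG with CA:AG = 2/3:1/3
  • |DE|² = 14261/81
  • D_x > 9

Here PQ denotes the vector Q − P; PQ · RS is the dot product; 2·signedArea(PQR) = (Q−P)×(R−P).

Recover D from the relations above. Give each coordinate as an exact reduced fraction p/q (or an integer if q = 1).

D = (83/9, 8/9)

1. D_x = 83/9  [line -28/3·x + 16/3·y + 244/3 = 0 ∩ |DE|² = 14261/81]
2. D_y = 8/9  [line -28/3·x + 16/3·y + 244/3 = 0 ∩ |DE|² = 14261/81]
   → D = (83/9, 8/9)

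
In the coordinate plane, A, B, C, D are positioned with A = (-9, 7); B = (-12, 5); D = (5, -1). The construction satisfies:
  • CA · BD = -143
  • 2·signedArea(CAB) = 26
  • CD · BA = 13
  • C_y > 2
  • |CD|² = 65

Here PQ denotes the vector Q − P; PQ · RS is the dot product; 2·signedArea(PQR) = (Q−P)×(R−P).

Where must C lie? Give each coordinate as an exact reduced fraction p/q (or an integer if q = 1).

1. C_x = -2  [CD · BA = 13 ∩ 2·signedArea(CAB) = 26]
2. C_y = 3  [CD · BA = 13 ∩ 2·signedArea(CAB) = 26]
   → C = (-2, 3)

C = (-2, 3)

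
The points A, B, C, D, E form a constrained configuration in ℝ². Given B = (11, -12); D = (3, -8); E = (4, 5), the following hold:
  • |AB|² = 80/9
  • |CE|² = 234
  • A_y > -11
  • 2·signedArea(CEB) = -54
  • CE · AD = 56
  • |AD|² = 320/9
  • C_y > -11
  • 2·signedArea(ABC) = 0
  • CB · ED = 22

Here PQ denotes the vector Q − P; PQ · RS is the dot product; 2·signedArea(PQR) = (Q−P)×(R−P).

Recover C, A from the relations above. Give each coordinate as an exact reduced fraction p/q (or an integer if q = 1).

1. C_x = 7  [2·signedArea(CEB) = -54 ∩ CB · ED = 22]
2. C_y = -10  [2·signedArea(CEB) = -54 ∩ CB · ED = 22]
   → C = (7, -10)
3. A_x = 25/3  [2·signedArea(ABC) = 0 ∩ CE · AD = 56]
4. A_y = -32/3  [2·signedArea(ABC) = 0 ∩ CE · AD = 56]
   → A = (25/3, -32/3)

A = (25/3, -32/3)
C = (7, -10)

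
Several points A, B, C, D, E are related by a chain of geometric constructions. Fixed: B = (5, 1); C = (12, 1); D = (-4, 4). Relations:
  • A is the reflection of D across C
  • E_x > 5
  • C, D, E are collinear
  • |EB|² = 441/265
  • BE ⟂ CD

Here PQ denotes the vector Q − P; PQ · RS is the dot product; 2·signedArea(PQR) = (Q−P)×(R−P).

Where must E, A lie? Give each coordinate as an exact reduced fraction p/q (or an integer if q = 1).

A = (28, -2)
E = (1388/265, 601/265)

1. E_x = 1388/265  [C, D, E are collinear ∩ BE ⟂ CD]
2. E_y = 601/265  [C, D, E are collinear ∩ BE ⟂ CD]
   → E = (1388/265, 601/265)
3. A_x = 28  [A is the reflection of D across C]
4. A_y = -2  [A is the reflection of D across C]
   → A = (28, -2)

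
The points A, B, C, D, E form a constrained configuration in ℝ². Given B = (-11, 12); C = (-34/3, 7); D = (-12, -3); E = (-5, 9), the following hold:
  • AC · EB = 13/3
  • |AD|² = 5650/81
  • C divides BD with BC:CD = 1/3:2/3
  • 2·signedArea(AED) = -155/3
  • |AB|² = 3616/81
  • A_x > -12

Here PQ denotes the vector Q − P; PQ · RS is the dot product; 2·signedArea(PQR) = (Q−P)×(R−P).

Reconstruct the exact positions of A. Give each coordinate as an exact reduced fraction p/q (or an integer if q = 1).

A = (-103/9, 16/3)

1. A_x = -103/9  [2·signedArea(AED) = -155/3 ∩ AC · EB = 13/3]
2. A_y = 16/3  [2·signedArea(AED) = -155/3 ∩ AC · EB = 13/3]
   → A = (-103/9, 16/3)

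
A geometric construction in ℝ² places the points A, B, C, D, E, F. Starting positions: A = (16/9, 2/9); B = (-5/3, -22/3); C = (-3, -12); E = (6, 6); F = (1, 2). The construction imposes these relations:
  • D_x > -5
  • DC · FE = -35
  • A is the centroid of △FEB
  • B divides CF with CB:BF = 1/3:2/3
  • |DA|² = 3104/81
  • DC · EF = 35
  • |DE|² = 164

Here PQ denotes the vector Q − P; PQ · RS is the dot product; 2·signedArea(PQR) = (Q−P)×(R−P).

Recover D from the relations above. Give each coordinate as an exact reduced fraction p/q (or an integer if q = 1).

D = (-4, -2)

1. D_x = -4  [line 5·x + 4·y + 28 = 0 ∩ |DE|² = 164]
2. D_y = -2  [line 5·x + 4·y + 28 = 0 ∩ |DE|² = 164]
   → D = (-4, -2)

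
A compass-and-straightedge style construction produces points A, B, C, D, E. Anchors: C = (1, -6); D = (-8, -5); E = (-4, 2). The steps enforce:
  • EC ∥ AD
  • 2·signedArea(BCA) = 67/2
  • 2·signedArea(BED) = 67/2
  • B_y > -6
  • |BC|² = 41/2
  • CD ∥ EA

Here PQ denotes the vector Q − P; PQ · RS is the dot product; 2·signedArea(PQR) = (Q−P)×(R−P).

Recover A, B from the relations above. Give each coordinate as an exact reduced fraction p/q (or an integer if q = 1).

1. A_x = -13  [EC ∥ AD ∩ CD ∥ EA]
2. A_y = 3  [EC ∥ AD ∩ CD ∥ EA]
   → A = (-13, 3)
3. B_x = -7/2  [2·signedArea(BCA) = 67/2 ∩ 2·signedArea(BED) = 67/2]
4. B_y = -11/2  [2·signedArea(BCA) = 67/2 ∩ 2·signedArea(BED) = 67/2]
   → B = (-7/2, -11/2)

A = (-13, 3)
B = (-7/2, -11/2)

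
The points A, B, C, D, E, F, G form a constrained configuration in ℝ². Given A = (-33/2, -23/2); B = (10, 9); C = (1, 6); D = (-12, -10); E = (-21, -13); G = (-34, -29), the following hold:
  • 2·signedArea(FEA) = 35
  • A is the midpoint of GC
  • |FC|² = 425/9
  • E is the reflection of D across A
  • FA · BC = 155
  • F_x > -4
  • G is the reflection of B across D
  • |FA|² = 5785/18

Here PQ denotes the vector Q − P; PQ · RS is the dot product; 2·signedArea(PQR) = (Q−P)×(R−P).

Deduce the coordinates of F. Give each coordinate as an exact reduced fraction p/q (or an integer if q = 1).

F = (-10/3, 2/3)

1. F_x = -10/3  [FA · BC = 155 ∩ 2·signedArea(FEA) = 35]
2. F_y = 2/3  [FA · BC = 155 ∩ 2·signedArea(FEA) = 35]
   → F = (-10/3, 2/3)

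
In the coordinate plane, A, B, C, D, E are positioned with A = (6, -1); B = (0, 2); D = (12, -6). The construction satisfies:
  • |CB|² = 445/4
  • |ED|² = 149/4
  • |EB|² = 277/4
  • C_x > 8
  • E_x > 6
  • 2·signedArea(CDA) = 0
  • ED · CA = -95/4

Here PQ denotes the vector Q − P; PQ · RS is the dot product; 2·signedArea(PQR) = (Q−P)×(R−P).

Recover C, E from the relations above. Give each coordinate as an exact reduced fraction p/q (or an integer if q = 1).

C = (9, -7/2)
E = (7, -5/2)

1. C_x = 9  [line -5·x + -6·y + 24 = 0 ∩ |CB|² = 445/4]
2. C_y = -7/2  [line -5·x + -6·y + 24 = 0 ∩ |CB|² = 445/4]
   → C = (9, -7/2)
3. E_x = 7  [line 3·x + -5/2·y + -109/4 = 0 ∩ |EB|² = 277/4]
4. E_y = -5/2  [line 3·x + -5/2·y + -109/4 = 0 ∩ |EB|² = 277/4]
   → E = (7, -5/2)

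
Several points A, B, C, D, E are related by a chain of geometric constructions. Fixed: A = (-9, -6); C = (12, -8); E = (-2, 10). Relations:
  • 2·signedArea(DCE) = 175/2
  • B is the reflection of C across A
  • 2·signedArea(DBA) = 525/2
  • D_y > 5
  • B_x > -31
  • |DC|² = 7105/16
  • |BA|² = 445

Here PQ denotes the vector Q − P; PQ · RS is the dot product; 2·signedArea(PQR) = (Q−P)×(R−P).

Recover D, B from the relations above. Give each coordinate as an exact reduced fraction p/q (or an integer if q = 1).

1. D_x = -15/4  [line -18·x + -14·y + 33/2 = 0 ∩ |DC|² = 7105/16]
2. D_y = 6  [line -18·x + -14·y + 33/2 = 0 ∩ |DC|² = 7105/16]
   → D = (-15/4, 6)
3. B_x = -30  [B is the reflection of C across A]
4. B_y = -4  [B is the reflection of C across A]
   → B = (-30, -4)

B = (-30, -4)
D = (-15/4, 6)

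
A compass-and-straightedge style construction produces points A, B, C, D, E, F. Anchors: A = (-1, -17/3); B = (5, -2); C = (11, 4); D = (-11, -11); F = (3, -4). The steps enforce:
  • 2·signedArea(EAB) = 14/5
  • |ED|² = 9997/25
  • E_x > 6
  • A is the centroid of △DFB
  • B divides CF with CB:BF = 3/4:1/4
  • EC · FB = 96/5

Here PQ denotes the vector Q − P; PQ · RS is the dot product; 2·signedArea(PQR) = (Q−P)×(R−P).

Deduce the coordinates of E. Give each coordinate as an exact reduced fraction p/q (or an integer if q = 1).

1. E_x = 31/5  [EC · FB = 96/5 ∩ 2·signedArea(EAB) = 14/5]
2. E_y = -4/5  [EC · FB = 96/5 ∩ 2·signedArea(EAB) = 14/5]
   → E = (31/5, -4/5)

E = (31/5, -4/5)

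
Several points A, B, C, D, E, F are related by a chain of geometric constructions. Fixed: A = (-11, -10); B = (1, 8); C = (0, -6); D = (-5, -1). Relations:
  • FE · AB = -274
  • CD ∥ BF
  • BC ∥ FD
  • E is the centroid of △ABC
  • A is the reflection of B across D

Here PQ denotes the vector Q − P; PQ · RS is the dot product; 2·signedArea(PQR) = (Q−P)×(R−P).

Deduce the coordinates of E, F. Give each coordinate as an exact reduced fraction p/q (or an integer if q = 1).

1. E_x = -10/3  [E is the centroid of △ABC]
2. E_y = -8/3  [E is the centroid of △ABC]
   → E = (-10/3, -8/3)
3. F_x = -4  [BC ∥ FD ∩ CD ∥ BF]
4. F_y = 13  [BC ∥ FD ∩ CD ∥ BF]
   → F = (-4, 13)

E = (-10/3, -8/3)
F = (-4, 13)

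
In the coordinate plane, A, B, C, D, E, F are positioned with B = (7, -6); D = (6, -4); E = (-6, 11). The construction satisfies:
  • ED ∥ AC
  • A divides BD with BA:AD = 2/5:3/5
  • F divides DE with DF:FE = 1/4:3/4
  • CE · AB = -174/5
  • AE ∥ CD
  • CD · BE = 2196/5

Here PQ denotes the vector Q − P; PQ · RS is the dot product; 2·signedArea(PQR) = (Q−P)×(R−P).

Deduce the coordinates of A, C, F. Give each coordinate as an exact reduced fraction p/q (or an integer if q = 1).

1. A_x = 33/5  [A divides BD with BA:AD = 2/5:3/5]
2. A_y = -26/5  [A divides BD with BA:AD = 2/5:3/5]
   → A = (33/5, -26/5)
3. C_x = 93/5  [AE ∥ CD ∩ ED ∥ AC]
4. C_y = -101/5  [AE ∥ CD ∩ ED ∥ AC]
   → C = (93/5, -101/5)
5. F_x = 3  [F divides DE with DF:FE = 1/4:3/4]
6. F_y = -1/4  [F divides DE with DF:FE = 1/4:3/4]
   → F = (3, -1/4)

A = (33/5, -26/5)
C = (93/5, -101/5)
F = (3, -1/4)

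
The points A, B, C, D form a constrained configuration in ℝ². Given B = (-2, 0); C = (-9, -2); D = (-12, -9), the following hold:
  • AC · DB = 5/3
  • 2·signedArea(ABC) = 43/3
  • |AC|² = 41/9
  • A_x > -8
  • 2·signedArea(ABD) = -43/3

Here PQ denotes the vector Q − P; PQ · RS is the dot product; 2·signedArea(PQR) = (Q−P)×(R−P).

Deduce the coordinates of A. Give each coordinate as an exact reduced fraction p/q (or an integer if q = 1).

1. A_x = -23/3  [2·signedArea(ABD) = -43/3 ∩ 2·signedArea(ABC) = 43/3]
2. A_y = -11/3  [2·signedArea(ABD) = -43/3 ∩ 2·signedArea(ABC) = 43/3]
   → A = (-23/3, -11/3)

A = (-23/3, -11/3)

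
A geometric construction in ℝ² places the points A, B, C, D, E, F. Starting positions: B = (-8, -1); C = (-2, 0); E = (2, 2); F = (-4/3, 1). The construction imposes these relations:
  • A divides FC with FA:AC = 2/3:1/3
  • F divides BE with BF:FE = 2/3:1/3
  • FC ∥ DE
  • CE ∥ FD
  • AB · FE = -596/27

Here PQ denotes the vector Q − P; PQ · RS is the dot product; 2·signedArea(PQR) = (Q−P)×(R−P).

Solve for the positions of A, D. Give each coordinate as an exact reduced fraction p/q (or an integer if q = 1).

1. A_x = -16/9  [A divides FC with FA:AC = 2/3:1/3]
2. A_y = 1/3  [A divides FC with FA:AC = 2/3:1/3]
   → A = (-16/9, 1/3)
3. D_x = 8/3  [FC ∥ DE ∩ CE ∥ FD]
4. D_y = 3  [FC ∥ DE ∩ CE ∥ FD]
   → D = (8/3, 3)

A = (-16/9, 1/3)
D = (8/3, 3)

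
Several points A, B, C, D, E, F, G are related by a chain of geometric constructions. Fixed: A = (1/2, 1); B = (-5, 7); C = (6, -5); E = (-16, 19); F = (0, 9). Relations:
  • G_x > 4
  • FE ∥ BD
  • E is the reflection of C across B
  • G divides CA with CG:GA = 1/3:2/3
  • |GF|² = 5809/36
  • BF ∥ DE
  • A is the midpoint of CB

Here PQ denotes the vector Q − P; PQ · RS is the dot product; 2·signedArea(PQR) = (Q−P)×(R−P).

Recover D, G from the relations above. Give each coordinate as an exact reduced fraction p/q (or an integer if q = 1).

D = (-21, 17)
G = (25/6, -3)

1. D_x = -21  [BF ∥ DE ∩ FE ∥ BD]
2. D_y = 17  [BF ∥ DE ∩ FE ∥ BD]
   → D = (-21, 17)
3. G_x = 25/6  [G divides CA with CG:GA = 1/3:2/3]
4. G_y = -3  [G divides CA with CG:GA = 1/3:2/3]
   → G = (25/6, -3)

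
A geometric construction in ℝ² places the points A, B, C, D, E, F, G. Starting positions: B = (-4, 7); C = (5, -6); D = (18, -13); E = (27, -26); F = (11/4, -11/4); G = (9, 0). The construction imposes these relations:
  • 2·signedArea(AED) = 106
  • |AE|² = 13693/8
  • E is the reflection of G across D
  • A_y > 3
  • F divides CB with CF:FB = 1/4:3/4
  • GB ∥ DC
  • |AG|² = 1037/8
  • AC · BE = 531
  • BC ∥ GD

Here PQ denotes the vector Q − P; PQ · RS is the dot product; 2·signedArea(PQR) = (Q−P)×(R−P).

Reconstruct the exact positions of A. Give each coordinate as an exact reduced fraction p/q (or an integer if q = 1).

A = (-7/4, 15/4)

1. A_x = -7/4  [2·signedArea(AED) = 106 ∩ AC · BE = 531]
2. A_y = 15/4  [2·signedArea(AED) = 106 ∩ AC · BE = 531]
   → A = (-7/4, 15/4)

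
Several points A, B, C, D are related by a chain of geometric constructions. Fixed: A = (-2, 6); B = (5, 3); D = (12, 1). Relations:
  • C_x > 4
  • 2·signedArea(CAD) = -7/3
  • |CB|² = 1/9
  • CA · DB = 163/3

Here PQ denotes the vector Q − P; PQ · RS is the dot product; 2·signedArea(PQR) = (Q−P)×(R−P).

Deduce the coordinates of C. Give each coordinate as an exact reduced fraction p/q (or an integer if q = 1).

1. C_x = 5  [2·signedArea(CAD) = -7/3 ∩ CA · DB = 163/3]
2. C_y = 10/3  [2·signedArea(CAD) = -7/3 ∩ CA · DB = 163/3]
   → C = (5, 10/3)

C = (5, 10/3)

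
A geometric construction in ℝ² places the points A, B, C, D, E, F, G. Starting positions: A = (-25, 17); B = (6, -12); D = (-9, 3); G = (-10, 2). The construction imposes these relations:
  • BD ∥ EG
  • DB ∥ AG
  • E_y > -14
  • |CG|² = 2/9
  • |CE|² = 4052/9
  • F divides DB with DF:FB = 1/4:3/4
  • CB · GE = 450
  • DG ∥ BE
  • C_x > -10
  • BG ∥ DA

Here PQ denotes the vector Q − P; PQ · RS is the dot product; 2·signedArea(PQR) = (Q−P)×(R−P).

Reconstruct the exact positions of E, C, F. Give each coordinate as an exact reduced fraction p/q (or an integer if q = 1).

C = (-29/3, 7/3)
E = (5, -13)
F = (-21/4, -3/4)

1. E_x = 5  [BD ∥ EG ∩ DG ∥ BE]
2. E_y = -13  [BD ∥ EG ∩ DG ∥ BE]
   → E = (5, -13)
3. C_x = -29/3  [line -15·x + 15·y + -180 = 0 ∩ |CG|² = 2/9]
4. C_y = 7/3  [line -15·x + 15·y + -180 = 0 ∩ |CG|² = 2/9]
   → C = (-29/3, 7/3)
5. F_x = -21/4  [F divides DB with DF:FB = 1/4:3/4]
6. F_y = -3/4  [F divides DB with DF:FB = 1/4:3/4]
   → F = (-21/4, -3/4)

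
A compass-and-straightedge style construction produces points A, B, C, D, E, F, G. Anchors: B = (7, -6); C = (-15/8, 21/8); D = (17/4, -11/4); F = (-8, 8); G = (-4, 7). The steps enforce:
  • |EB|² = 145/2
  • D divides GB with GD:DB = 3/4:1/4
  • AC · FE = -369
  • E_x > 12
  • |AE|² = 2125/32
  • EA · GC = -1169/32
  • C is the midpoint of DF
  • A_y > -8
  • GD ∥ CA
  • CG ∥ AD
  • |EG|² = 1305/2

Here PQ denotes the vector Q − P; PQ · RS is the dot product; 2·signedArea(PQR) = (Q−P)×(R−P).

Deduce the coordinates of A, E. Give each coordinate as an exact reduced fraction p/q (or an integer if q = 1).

A = (51/8, -57/8)
E = (25/2, -25/2)

1. A_x = 51/8  [CG ∥ AD ∩ GD ∥ CA]
2. A_y = -57/8  [CG ∥ AD ∩ GD ∥ CA]
   → A = (51/8, -57/8)
3. E_x = 25/2  [EA · GC = -1169/32 ∩ AC · FE = -369]
4. E_y = -25/2  [EA · GC = -1169/32 ∩ AC · FE = -369]
   → E = (25/2, -25/2)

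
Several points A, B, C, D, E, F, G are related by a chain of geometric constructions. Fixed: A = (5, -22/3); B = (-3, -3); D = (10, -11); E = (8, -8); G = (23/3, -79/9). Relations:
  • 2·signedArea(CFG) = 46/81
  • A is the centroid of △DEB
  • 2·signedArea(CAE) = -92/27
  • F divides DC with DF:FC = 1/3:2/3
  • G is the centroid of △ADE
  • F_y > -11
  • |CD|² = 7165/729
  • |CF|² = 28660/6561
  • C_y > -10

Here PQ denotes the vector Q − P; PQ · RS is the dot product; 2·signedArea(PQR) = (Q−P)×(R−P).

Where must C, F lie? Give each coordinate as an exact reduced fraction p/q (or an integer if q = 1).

1. C_x = 68/9  [line 2/3·x + 3·y + 596/27 = 0 ∩ |CD|² = 7165/729]
2. C_y = -244/27  [line 2/3·x + 3·y + 596/27 = 0 ∩ |CD|² = 7165/729]
   → C = (68/9, -244/27)
3. F_x = 248/27  [F divides DC with DF:FC = 1/3:2/3]
4. F_y = -838/81  [F divides DC with DF:FC = 1/3:2/3]
   → F = (248/27, -838/81)

C = (68/9, -244/27)
F = (248/27, -838/81)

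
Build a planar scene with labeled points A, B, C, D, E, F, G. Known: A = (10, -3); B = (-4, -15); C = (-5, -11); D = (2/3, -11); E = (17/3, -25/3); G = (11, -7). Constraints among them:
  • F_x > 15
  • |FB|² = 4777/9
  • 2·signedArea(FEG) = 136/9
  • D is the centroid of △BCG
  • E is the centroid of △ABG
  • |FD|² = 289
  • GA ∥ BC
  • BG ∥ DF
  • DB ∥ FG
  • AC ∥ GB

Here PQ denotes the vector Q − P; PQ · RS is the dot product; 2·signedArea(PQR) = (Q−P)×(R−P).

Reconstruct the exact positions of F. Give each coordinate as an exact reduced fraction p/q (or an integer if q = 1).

1. F_x = 47/3  [DB ∥ FG ∩ BG ∥ DF]
2. F_y = -3  [DB ∥ FG ∩ BG ∥ DF]
   → F = (47/3, -3)

F = (47/3, -3)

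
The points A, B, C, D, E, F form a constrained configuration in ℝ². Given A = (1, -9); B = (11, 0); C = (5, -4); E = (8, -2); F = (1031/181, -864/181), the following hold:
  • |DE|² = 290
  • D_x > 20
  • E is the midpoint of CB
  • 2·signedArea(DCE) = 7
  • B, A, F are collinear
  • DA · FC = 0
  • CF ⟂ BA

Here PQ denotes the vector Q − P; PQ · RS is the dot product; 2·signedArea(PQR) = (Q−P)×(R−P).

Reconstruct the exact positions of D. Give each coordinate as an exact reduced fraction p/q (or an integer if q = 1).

1. D_x = 21  [DA · FC = 0 ∩ 2·signedArea(DCE) = 7]
2. D_y = 9  [DA · FC = 0 ∩ 2·signedArea(DCE) = 7]
   → D = (21, 9)

D = (21, 9)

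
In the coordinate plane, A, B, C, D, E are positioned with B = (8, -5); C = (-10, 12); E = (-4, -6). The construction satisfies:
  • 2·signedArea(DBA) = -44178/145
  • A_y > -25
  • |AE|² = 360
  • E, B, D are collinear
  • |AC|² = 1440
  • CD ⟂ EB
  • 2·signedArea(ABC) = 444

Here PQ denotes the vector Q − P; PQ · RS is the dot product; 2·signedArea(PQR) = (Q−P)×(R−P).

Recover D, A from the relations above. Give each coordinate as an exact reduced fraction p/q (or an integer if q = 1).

1. D_x = -1228/145  [E, B, D are collinear ∩ CD ⟂ EB]
2. D_y = -924/145  [E, B, D are collinear ∩ CD ⟂ EB]
   → D = (-1228/145, -924/145)
3. A_x = 2  [2·signedArea(ABC) = 444 ∩ 2·signedArea(DBA) = -44178/145]
4. A_y = -24  [2·signedArea(ABC) = 444 ∩ 2·signedArea(DBA) = -44178/145]
   → A = (2, -24)

A = (2, -24)
D = (-1228/145, -924/145)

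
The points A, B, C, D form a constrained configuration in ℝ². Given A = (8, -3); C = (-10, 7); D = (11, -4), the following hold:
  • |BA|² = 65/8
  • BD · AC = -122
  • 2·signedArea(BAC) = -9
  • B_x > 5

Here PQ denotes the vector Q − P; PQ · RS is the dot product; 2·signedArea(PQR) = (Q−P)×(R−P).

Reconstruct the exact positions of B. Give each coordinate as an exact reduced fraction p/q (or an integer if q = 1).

1. B_x = 23/4  [2·signedArea(BAC) = -9 ∩ BD · AC = -122]
2. B_y = -5/4  [2·signedArea(BAC) = -9 ∩ BD · AC = -122]
   → B = (23/4, -5/4)

B = (23/4, -5/4)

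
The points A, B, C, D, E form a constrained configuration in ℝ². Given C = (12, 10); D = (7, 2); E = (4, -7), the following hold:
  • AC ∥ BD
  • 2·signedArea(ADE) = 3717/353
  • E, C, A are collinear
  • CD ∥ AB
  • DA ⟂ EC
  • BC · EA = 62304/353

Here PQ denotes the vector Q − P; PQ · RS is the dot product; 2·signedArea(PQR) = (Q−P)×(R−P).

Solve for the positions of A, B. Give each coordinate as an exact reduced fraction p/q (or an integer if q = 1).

A = (2828/353, 538/353)
B = (1063/353, -2286/353)

1. A_x = 2828/353  [E, C, A are collinear ∩ DA ⟂ EC]
2. A_y = 538/353  [E, C, A are collinear ∩ DA ⟂ EC]
   → A = (2828/353, 538/353)
3. B_x = 1063/353  [AC ∥ BD ∩ CD ∥ AB]
4. B_y = -2286/353  [AC ∥ BD ∩ CD ∥ AB]
   → B = (1063/353, -2286/353)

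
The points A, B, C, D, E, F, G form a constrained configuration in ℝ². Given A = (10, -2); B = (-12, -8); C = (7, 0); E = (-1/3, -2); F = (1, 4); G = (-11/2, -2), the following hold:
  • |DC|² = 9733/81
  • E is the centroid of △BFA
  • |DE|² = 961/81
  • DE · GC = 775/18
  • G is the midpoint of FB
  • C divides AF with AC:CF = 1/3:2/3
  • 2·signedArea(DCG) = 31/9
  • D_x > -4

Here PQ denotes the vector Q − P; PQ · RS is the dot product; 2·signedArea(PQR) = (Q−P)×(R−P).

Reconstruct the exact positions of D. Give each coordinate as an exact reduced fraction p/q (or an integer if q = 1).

1. D_x = -34/9  [2·signedArea(DCG) = 31/9 ∩ DE · GC = 775/18]
2. D_y = -2  [2·signedArea(DCG) = 31/9 ∩ DE · GC = 775/18]
   → D = (-34/9, -2)

D = (-34/9, -2)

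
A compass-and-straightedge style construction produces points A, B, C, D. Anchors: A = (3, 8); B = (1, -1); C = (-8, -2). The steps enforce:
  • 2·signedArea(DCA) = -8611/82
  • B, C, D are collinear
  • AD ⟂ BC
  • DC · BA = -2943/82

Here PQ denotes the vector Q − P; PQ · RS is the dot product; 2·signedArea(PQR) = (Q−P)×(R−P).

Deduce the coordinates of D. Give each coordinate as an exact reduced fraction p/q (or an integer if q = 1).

1. D_x = 325/82  [B, C, D are collinear ∩ AD ⟂ BC]
2. D_y = -55/82  [B, C, D are collinear ∩ AD ⟂ BC]
   → D = (325/82, -55/82)

D = (325/82, -55/82)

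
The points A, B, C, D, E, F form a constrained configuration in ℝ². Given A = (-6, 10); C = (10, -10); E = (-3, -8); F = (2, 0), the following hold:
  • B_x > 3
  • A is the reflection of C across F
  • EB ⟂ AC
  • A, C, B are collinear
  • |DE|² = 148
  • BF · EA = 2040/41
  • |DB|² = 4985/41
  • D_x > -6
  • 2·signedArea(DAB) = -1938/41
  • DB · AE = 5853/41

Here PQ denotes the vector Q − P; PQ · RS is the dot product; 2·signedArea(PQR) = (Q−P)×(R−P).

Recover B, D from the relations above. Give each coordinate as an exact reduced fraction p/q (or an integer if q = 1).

B = (162/41, -100/41)
D = (-5, 4)

1. B_x = 162/41  [A, C, B are collinear ∩ EB ⟂ AC]
2. B_y = -100/41  [A, C, B are collinear ∩ EB ⟂ AC]
   → B = (162/41, -100/41)
3. D_x = -5  [DB · AE = 5853/41 ∩ 2·signedArea(DAB) = -1938/41]
4. D_y = 4  [DB · AE = 5853/41 ∩ 2·signedArea(DAB) = -1938/41]
   → D = (-5, 4)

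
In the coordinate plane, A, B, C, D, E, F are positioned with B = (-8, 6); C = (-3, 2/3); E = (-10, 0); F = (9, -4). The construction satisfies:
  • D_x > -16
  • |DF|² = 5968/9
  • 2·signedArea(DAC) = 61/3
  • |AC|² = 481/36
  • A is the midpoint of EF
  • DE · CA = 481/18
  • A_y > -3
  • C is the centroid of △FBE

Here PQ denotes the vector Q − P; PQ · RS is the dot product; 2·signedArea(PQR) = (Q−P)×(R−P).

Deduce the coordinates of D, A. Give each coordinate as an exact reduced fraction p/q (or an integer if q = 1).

A = (-1/2, -2)
D = (-15, 16/3)

1. A_x = -1/2  [A is the midpoint of EF]
2. A_y = -2  [A is the midpoint of EF]
   → A = (-1/2, -2)
3. D_x = -15  [DE · CA = 481/18 ∩ 2·signedArea(DAC) = 61/3]
4. D_y = 16/3  [DE · CA = 481/18 ∩ 2·signedArea(DAC) = 61/3]
   → D = (-15, 16/3)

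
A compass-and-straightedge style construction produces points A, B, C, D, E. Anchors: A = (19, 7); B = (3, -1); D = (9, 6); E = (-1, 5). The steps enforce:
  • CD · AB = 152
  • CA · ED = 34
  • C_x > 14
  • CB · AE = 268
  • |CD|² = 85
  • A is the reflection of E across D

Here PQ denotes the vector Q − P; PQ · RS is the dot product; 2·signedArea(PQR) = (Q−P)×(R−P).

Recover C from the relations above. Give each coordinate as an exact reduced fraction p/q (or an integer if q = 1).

C = (15, 13)

1. C_x = 15  [CD · AB = 152 ∩ CB · AE = 268]
2. C_y = 13  [CD · AB = 152 ∩ CB · AE = 268]
   → C = (15, 13)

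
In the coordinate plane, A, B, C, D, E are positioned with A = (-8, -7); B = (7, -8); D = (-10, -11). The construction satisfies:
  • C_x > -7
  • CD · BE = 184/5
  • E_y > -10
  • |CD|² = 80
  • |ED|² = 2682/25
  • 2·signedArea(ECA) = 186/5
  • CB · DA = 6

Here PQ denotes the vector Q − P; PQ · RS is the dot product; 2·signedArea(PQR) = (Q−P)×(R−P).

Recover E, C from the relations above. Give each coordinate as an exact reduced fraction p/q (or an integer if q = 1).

C = (-6, -3)
E = (1/5, -46/5)

1. C_x = -6  [line -2·x + -4·y + -24 = 0 ∩ |CD|² = 80]
2. C_y = -3  [line -2·x + -4·y + -24 = 0 ∩ |CD|² = 80]
   → C = (-6, -3)
3. E_x = 1/5  [2·signedArea(ECA) = 186/5 ∩ CD · BE = 184/5]
4. E_y = -46/5  [2·signedArea(ECA) = 186/5 ∩ CD · BE = 184/5]
   → E = (1/5, -46/5)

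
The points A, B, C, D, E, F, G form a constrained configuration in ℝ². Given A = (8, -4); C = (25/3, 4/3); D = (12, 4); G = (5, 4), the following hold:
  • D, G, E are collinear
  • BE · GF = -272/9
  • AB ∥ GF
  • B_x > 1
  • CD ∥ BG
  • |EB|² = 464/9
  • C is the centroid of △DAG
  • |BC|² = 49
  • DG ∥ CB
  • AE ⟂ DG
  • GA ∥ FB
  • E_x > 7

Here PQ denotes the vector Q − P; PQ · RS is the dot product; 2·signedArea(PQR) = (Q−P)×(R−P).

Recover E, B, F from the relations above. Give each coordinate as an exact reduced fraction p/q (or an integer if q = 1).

1. E_x = 8  [D, G, E are collinear ∩ AE ⟂ DG]
2. E_y = 4  [D, G, E are collinear ∩ AE ⟂ DG]
   → E = (8, 4)
3. B_x = 4/3  [CD ∥ BG ∩ DG ∥ CB]
4. B_y = 4/3  [CD ∥ BG ∩ DG ∥ CB]
   → B = (4/3, 4/3)
5. F_x = -5/3  [GA ∥ FB ∩ AB ∥ GF]
6. F_y = 28/3  [GA ∥ FB ∩ AB ∥ GF]
   → F = (-5/3, 28/3)

B = (4/3, 4/3)
E = (8, 4)
F = (-5/3, 28/3)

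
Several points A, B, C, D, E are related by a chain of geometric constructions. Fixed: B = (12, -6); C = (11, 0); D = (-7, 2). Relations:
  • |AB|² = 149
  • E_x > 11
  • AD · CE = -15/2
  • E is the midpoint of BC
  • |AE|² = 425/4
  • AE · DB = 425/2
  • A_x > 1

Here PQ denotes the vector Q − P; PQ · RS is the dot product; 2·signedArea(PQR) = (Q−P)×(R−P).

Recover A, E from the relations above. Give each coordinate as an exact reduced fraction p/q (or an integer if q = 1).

A = (2, 1)
E = (23/2, -3)

1. E_x = 23/2  [E is the midpoint of BC]
2. E_y = -3  [E is the midpoint of BC]
   → E = (23/2, -3)
3. A_x = 2  [AE · DB = 425/2 ∩ AD · CE = -15/2]
4. A_y = 1  [AE · DB = 425/2 ∩ AD · CE = -15/2]
   → A = (2, 1)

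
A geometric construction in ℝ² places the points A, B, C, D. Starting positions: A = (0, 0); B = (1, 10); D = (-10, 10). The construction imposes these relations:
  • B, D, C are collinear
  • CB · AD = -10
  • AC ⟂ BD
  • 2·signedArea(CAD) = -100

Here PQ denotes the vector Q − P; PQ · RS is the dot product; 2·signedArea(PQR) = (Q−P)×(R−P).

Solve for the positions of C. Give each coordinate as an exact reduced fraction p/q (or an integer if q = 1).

C = (0, 10)

1. C_x = 0  [B, D, C are collinear ∩ AC ⟂ BD]
2. C_y = 10  [B, D, C are collinear ∩ AC ⟂ BD]
   → C = (0, 10)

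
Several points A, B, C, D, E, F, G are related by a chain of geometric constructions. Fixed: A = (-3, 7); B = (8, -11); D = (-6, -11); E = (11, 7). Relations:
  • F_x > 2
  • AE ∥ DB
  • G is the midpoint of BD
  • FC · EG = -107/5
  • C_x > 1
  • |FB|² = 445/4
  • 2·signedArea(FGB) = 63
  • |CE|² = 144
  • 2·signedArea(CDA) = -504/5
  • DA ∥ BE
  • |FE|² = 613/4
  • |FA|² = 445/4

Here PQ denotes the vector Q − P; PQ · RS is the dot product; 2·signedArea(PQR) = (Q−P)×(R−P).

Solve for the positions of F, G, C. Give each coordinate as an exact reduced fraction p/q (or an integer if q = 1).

1. G_x = 1  [G is the midpoint of BD]
2. G_y = -11  [G is the midpoint of BD]
   → G = (1, -11)
3. F_y = -2  [2·signedArea(FGB) = 63]
4. F_x = 5/2  [|FA|² = 445/4]
   → F = (5/2, -2)
5. C_x = 7/5  [FC · EG = -107/5 ∩ 2·signedArea(CDA) = -504/5]
6. C_y = -1/5  [FC · EG = -107/5 ∩ 2·signedArea(CDA) = -504/5]
   → C = (7/5, -1/5)

C = (7/5, -1/5)
F = (5/2, -2)
G = (1, -11)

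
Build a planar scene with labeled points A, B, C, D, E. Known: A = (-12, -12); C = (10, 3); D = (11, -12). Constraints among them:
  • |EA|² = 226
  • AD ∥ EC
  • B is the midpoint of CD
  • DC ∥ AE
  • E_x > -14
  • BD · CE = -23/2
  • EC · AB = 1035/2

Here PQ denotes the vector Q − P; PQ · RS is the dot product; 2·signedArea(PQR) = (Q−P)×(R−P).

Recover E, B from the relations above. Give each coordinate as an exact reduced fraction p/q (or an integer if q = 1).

B = (21/2, -9/2)
E = (-13, 3)

1. E_x = -13  [AD ∥ EC ∩ DC ∥ AE]
2. E_y = 3  [AD ∥ EC ∩ DC ∥ AE]
   → E = (-13, 3)
3. B_x = 21/2  [B is the midpoint of CD]
4. B_y = -9/2  [B is the midpoint of CD]
   → B = (21/2, -9/2)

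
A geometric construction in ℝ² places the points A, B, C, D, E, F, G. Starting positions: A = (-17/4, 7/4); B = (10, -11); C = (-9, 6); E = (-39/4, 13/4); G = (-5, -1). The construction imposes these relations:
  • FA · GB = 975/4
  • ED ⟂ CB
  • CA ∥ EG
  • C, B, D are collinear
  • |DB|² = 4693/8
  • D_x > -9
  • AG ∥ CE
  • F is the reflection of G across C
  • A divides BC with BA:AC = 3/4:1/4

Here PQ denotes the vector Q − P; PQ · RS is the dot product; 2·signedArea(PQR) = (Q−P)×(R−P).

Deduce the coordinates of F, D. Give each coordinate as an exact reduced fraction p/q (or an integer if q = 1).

1. F_x = -13  [F is the reflection of G across C]
2. F_y = 13  [F is the reflection of G across C]
   → F = (-13, 13)
3. D_x = -161/20  [C, B, D are collinear ∩ ED ⟂ CB]
4. D_y = 103/20  [C, B, D are collinear ∩ ED ⟂ CB]
   → D = (-161/20, 103/20)

D = (-161/20, 103/20)
F = (-13, 13)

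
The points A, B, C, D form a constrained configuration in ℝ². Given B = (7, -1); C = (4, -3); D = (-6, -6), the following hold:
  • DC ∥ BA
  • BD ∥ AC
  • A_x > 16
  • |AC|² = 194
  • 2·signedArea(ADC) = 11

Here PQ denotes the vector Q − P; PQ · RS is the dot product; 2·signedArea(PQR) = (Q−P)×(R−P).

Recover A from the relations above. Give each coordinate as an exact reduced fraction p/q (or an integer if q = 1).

1. A_x = 17  [BD ∥ AC ∩ DC ∥ BA]
2. A_y = 2  [BD ∥ AC ∩ DC ∥ BA]
   → A = (17, 2)

A = (17, 2)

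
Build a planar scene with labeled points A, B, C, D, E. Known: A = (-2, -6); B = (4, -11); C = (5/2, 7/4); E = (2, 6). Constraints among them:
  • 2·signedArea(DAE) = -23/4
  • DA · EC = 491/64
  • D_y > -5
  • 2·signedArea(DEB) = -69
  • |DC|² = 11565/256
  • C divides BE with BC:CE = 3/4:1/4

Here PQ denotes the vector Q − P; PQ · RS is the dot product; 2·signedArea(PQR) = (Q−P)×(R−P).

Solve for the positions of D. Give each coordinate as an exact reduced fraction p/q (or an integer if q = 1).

1. D_x = -7/8  [2·signedArea(DAE) = -23/4 ∩ 2·signedArea(DEB) = -69]
2. D_y = -65/16  [2·signedArea(DAE) = -23/4 ∩ 2·signedArea(DEB) = -69]
   → D = (-7/8, -65/16)

D = (-7/8, -65/16)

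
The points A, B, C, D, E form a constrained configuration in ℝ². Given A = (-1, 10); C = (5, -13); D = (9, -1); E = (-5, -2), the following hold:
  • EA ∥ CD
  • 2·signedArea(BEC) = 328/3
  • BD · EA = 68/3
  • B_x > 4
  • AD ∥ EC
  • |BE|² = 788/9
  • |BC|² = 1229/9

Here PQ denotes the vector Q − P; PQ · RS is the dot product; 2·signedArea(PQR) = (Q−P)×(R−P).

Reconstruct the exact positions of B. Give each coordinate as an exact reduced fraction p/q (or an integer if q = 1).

B = (13/3, -4/3)

1. B_x = 13/3  [2·signedArea(BEC) = 328/3 ∩ BD · EA = 68/3]
2. B_y = -4/3  [2·signedArea(BEC) = 328/3 ∩ BD · EA = 68/3]
   → B = (13/3, -4/3)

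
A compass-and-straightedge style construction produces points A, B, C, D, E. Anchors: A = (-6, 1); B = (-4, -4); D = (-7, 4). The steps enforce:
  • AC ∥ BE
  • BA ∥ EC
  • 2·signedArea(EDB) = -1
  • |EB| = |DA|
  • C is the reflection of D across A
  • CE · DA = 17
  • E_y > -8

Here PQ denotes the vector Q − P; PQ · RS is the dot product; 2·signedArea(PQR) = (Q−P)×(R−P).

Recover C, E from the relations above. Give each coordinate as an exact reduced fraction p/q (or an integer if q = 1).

C = (-5, -2)
E = (-3, -7)

1. C_x = -5  [C is the reflection of D across A]
2. C_y = -2  [C is the reflection of D across A]
   → C = (-5, -2)
3. E_x = -3  [BA ∥ EC ∩ AC ∥ BE]
4. E_y = -7  [BA ∥ EC ∩ AC ∥ BE]
   → E = (-3, -7)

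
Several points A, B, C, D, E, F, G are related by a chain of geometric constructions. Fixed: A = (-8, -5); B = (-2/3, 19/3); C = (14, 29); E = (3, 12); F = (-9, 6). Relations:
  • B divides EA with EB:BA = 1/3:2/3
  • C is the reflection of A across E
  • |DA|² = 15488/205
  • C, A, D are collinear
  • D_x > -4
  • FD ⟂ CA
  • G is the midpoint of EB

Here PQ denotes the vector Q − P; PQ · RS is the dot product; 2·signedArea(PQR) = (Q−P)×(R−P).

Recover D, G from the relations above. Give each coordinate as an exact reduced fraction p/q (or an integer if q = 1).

1. D_x = -672/205  [C, A, D are collinear ∩ FD ⟂ CA]
2. D_y = 471/205  [C, A, D are collinear ∩ FD ⟂ CA]
   → D = (-672/205, 471/205)
3. G_x = 7/6  [G is the midpoint of EB]
4. G_y = 55/6  [G is the midpoint of EB]
   → G = (7/6, 55/6)

D = (-672/205, 471/205)
G = (7/6, 55/6)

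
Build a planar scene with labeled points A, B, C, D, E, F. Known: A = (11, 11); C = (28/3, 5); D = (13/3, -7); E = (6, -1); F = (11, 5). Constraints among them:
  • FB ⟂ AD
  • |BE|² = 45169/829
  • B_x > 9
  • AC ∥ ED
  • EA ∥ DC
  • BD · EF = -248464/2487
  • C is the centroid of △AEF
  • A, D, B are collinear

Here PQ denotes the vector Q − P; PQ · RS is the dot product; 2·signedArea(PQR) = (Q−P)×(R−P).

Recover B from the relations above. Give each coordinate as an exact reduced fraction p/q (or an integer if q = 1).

1. B_x = 7499/829  [A, D, B are collinear ∩ FB ⟂ AD]
2. B_y = 4745/829  [A, D, B are collinear ∩ FB ⟂ AD]
   → B = (7499/829, 4745/829)

B = (7499/829, 4745/829)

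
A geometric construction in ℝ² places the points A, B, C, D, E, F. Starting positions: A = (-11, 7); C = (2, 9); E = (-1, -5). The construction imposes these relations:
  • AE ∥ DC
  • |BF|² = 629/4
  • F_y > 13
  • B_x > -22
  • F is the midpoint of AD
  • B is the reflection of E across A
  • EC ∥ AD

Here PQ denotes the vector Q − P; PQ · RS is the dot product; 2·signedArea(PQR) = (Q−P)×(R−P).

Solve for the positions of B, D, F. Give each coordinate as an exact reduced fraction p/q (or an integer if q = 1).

B = (-21, 19)
D = (-8, 21)
F = (-19/2, 14)

1. B_x = -21  [B is the reflection of E across A]
2. B_y = 19  [B is the reflection of E across A]
   → B = (-21, 19)
3. D_x = -8  [AE ∥ DC ∩ EC ∥ AD]
4. D_y = 21  [AE ∥ DC ∩ EC ∥ AD]
   → D = (-8, 21)
5. F_x = -19/2  [F is the midpoint of AD]
6. F_y = 14  [F is the midpoint of AD]
   → F = (-19/2, 14)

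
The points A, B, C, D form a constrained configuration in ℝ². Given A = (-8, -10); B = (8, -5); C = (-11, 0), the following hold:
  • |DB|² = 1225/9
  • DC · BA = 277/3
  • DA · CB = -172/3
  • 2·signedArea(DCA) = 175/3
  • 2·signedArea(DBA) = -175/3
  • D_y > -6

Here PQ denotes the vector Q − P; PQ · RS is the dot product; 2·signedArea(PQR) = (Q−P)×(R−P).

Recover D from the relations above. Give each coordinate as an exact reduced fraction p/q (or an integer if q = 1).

D = (-11/3, -5)

1. D_x = -11/3  [DA · CB = -172/3 ∩ 2·signedArea(DCA) = 175/3]
2. D_y = -5  [DA · CB = -172/3 ∩ 2·signedArea(DCA) = 175/3]
   → D = (-11/3, -5)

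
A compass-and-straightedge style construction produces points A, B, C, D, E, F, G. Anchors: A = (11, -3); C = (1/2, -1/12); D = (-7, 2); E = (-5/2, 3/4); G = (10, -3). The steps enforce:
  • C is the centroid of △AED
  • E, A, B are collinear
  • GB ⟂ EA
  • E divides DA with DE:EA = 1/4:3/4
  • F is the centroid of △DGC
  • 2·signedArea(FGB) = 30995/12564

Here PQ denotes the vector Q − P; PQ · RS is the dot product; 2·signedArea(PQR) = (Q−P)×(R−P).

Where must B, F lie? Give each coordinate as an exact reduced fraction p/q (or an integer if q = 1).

B = (3515/349, -957/349)
F = (7/6, -13/36)

1. B_x = 3515/349  [E, A, B are collinear ∩ GB ⟂ EA]
2. B_y = -957/349  [E, A, B are collinear ∩ GB ⟂ EA]
   → B = (3515/349, -957/349)
3. F_x = 7/6  [F is the centroid of △DGC]
4. F_y = -13/36  [F is the centroid of △DGC]
   → F = (7/6, -13/36)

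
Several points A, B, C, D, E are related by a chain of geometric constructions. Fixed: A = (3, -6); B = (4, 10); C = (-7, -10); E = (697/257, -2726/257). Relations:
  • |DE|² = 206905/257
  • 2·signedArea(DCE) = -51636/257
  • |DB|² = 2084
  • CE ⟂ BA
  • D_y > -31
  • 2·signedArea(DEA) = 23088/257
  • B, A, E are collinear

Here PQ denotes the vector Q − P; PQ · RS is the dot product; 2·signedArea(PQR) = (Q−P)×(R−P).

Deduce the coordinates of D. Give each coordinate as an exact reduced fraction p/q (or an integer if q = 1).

D = (-18, -30)

1. D_x = -18  [2·signedArea(DEA) = 23088/257 ∩ 2·signedArea(DCE) = -51636/257]
2. D_y = -30  [2·signedArea(DEA) = 23088/257 ∩ 2·signedArea(DCE) = -51636/257]
   → D = (-18, -30)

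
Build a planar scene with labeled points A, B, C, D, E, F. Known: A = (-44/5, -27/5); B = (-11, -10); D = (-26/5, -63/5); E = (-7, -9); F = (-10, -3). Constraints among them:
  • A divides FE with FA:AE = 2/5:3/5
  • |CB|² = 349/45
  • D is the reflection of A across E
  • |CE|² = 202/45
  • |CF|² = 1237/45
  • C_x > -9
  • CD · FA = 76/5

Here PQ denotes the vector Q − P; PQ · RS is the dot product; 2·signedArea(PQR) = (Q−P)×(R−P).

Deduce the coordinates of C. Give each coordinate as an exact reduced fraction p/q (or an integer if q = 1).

C = (-134/15, -122/15)

1. C_x = -134/15  [line -6/5·x + 12/5·y + 44/5 = 0 ∩ |CB|² = 349/45]
2. C_y = -122/15  [line -6/5·x + 12/5·y + 44/5 = 0 ∩ |CB|² = 349/45]
   → C = (-134/15, -122/15)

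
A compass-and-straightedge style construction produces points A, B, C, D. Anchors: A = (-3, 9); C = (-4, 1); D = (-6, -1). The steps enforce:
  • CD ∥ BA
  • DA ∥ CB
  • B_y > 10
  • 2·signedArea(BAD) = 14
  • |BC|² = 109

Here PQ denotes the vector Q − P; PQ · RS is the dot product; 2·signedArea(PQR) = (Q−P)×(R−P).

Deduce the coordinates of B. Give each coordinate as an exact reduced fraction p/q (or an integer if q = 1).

B = (-1, 11)

1. B_x = -1  [CD ∥ BA ∩ DA ∥ CB]
2. B_y = 11  [CD ∥ BA ∩ DA ∥ CB]
   → B = (-1, 11)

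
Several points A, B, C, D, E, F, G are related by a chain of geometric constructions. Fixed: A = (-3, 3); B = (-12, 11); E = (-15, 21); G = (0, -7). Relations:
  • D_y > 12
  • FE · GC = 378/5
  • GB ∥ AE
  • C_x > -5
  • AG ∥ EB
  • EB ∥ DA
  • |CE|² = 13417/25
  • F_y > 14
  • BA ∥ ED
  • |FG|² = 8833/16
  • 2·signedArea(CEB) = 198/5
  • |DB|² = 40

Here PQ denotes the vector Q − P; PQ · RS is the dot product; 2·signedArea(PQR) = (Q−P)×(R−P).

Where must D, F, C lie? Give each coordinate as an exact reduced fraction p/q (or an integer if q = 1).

C = (-24/5, 1/5)
D = (-6, 13)
F = (-33/4, 15)

1. D_x = -6  [EB ∥ DA ∩ BA ∥ ED]
2. D_y = 13  [EB ∥ DA ∩ BA ∥ ED]
   → D = (-6, 13)
3. C_x = -24/5  [line 10·x + 3·y + 237/5 = 0 ∩ |CE|² = 13417/25]
4. C_y = 1/5  [line 10·x + 3·y + 237/5 = 0 ∩ |CE|² = 13417/25]
   → C = (-24/5, 1/5)
5. F_x = -33/4  [line 24/5·x + -36/5·y + 738/5 = 0 ∩ |FG|² = 8833/16]
6. F_y = 15  [line 24/5·x + -36/5·y + 738/5 = 0 ∩ |FG|² = 8833/16]
   → F = (-33/4, 15)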